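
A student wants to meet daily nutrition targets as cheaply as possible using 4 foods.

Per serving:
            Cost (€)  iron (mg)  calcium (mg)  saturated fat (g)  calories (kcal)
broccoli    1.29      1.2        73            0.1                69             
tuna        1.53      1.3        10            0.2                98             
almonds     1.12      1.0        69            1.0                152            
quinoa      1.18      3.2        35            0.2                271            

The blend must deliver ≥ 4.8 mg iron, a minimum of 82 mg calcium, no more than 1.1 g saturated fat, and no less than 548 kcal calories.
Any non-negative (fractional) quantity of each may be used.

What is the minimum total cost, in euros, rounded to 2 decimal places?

€2.49

Let x1 = servings of broccoli, x2 = servings of tuna, x3 = servings of almonds, x4 = servings of quinoa.
Minimise 1.29x1 + 1.53x2 + 1.12x3 + 1.18x4 s.t.:
  1.2x1 + 1.3x2 + 1x3 + 3.2x4 ≥ 4.8   (iron)
  73x1 + 10x2 + 69x3 + 35x4 ≥ 82   (calcium)
  0.1x1 + 0.2x2 + 1x3 + 0.2x4 ≤ 1.1   (saturated fat)
  69x1 + 98x2 + 152x3 + 271x4 ≥ 548   (calories)
  x1, x2, x3, x4 ≥ 0.
The cheapest feasible vertex uses only almonds, quinoa; broccoli, tuna are not used. Binding constraints: calcium and calories.
That vertex is x3 = 0.2274, x4 = 1.895.
Total cost: 1.12·0.2274 + 1.18·1.895 = 2.4908.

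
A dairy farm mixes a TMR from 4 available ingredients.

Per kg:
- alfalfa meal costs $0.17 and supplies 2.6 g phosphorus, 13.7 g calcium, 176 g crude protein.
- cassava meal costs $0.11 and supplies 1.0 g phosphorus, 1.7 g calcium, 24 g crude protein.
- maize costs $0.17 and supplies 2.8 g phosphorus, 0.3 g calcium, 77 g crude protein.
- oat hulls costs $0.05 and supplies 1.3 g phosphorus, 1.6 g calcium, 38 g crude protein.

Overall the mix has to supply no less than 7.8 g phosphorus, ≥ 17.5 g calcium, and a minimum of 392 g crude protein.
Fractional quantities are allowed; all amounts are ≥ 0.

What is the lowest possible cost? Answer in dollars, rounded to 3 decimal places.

$0.415

Let x1 = kg of alfalfa meal, x2 = kg of cassava meal, x3 = kg of maize, x4 = kg of oat hulls.
Minimise 0.17x1 + 0.11x2 + 0.17x3 + 0.05x4 subject to:
  2.6x1 + 1x2 + 2.8x3 + 1.3x4 ≥ 7.8   (phosphorus)
  13.7x1 + 1.7x2 + 0.3x3 + 1.6x4 ≥ 17.5   (calcium)
  176x1 + 24x2 + 77x3 + 38x4 ≥ 392   (crude protein)
  x1, x2, x3, x4 ≥ 0.
The minimum-cost mix takes nothing from cassava meal, maize — only alfalfa meal, oat hulls. The phosphorus and crude protein requirements are met with equality.
So alfalfa meal = 1.64 kg, oat hulls = 2.72 kg.
Total cost: 0.17·1.64 + 0.05·2.72 = 0.41480.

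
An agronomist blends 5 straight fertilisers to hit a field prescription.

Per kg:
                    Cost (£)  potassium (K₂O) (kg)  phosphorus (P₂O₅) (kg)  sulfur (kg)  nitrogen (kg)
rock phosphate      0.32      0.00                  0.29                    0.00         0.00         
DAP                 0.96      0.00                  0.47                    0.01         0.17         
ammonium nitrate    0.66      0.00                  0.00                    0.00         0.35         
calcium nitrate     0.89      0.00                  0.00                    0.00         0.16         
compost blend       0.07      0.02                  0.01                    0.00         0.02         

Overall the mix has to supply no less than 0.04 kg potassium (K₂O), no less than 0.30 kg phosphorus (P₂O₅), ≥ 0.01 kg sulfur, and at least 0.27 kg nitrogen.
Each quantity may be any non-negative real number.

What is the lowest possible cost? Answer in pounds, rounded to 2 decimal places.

Let x1 = kg of rock phosphate, x2 = kg of DAP, x3 = kg of ammonium nitrate, x4 = kg of calcium nitrate, x5 = kg of compost blend.
Minimize 0.32x1 + 0.96x2 + 0.66x3 + 0.89x4 + 0.07x5 s.t.:
  0.02x5 ≥ 0.04   (potassium (K₂O))
  0.29x1 + 0.47x2 + 0.01x5 ≥ 0.3   (phosphorus (P₂O₅))
  0.01x2 ≥ 0.01   (sulfur)
  0.17x2 + 0.35x3 + 0.16x4 + 0.02x5 ≥ 0.27   (nitrogen)
  x1, x2, x3, x4, x5 ≥ 0.
The minimum-cost mix takes nothing from rock phosphate, calcium nitrate — only DAP, ammonium nitrate, compost blend. Binding constraints: potassium (K₂O), sulfur, nitrogen.
Solving gives x2 = 1, x3 = 0.1714, x5 = 2.
Cost = 0.96·1 + 0.66·0.1714 + 0.07·2 = 1.2131.

£1.21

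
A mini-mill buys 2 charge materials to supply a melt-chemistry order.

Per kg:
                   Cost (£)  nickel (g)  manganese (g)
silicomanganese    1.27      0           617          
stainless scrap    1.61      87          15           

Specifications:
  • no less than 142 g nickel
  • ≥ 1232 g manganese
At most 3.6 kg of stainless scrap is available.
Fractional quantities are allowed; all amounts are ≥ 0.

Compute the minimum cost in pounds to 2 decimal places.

Set it up as a linear program. Let x1 = kg of silicomanganese, x2 = kg of stainless scrap.
Minimize 1.27x1 + 1.61x2 subject to:
  87x2 ≥ 142   (nickel)
  617x1 + 15x2 ≥ 1232   (manganese)
  x2 ≤ 3.6
  x1, x2 ≥ 0.
Both inputs are positive at the optimum. There the nickel and manganese constraints are tight.
That vertex is x1 = 1.957, x2 = 1.632.
Total cost: 1.27·1.957 + 1.61·1.632 = 5.1129.

£5.11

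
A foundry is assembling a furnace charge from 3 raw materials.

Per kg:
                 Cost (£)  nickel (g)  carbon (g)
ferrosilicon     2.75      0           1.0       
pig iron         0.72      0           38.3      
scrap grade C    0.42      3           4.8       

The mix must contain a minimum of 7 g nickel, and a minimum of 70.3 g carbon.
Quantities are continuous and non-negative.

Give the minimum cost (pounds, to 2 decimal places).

£2.09

Let x1 = kg of ferrosilicon, x2 = kg of pig iron, x3 = kg of scrap grade C.
Minimise 2.75x1 + 0.72x2 + 0.42x3 subject to:
  3x3 ≥ 7   (nickel)
  1x1 + 38.3x2 + 4.8x3 ≥ 70.3   (carbon)
  x1, x2, x3 ≥ 0.
The minimum-cost mix takes nothing from ferrosilicon — only pig iron, scrap grade C. There the nickel and carbon constraints are tight.
Solving gives x2 = 1.543, x3 = 2.333.
Objective = 0.72·1.543 + 0.42·2.333 = 2.0908.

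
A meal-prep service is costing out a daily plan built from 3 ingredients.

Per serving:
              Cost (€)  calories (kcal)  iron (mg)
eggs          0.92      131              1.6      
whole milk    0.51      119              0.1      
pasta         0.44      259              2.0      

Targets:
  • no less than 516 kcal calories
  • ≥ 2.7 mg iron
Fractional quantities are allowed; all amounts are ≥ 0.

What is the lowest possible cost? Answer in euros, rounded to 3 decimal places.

€0.877

Let x1 = servings of eggs, x2 = servings of whole milk, x3 = servings of pasta.
Minimize 0.92x1 + 0.51x2 + 0.44x3 with:
  131x1 + 119x2 + 259x3 ≥ 516   (calories)
  1.6x1 + 0.1x2 + 2x3 ≥ 2.7   (iron)
  x1, x2, x3 ≥ 0.
The optimal basis is {pasta}; eggs, whole milk drop out. Binding constraint: calories.
Optimal quantities: pasta = 1.9923 servings.
Objective = 0.44·1.9923 = 0.87661.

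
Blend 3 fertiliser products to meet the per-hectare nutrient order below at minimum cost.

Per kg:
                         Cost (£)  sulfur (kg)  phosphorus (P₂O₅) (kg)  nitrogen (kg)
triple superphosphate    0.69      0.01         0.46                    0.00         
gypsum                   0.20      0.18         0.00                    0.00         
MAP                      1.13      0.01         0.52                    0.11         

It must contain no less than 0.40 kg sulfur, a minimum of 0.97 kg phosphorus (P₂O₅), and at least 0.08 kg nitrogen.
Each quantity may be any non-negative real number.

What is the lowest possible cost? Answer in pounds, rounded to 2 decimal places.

£2.13

Treat it as an LP. Let x1 = kg of triple superphosphate, x2 = kg of gypsum, x3 = kg of MAP.
Minimise 0.69x1 + 0.2x2 + 1.13x3 s.t.:
  0.01x1 + 0.18x2 + 0.01x3 ≥ 0.4   (sulfur)
  0.46x1 + 0.52x3 ≥ 0.97   (phosphorus (P₂O₅))
  0.11x3 ≥ 0.08   (nitrogen)
  x1, x2, x3 ≥ 0.
All 3 inputs are positive at the optimum. There the sulfur, phosphorus (P₂O₅), nitrogen constraints are tight.
So triple superphosphate = 1.287 kg, gypsum = 2.11 kg, MAP = 0.7273 kg.
Cost = 0.69·1.287 + 0.2·2.11 + 1.13·0.7273 = 2.1319.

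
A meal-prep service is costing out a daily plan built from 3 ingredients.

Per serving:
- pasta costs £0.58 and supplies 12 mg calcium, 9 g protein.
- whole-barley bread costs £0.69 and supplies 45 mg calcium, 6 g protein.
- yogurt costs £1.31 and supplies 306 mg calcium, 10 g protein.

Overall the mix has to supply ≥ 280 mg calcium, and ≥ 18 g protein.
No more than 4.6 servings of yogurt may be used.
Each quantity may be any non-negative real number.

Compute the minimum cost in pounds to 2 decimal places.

£1.74

This is a linear program. Let x1 = servings of pasta, x2 = servings of whole-barley bread, x3 = servings of yogurt.
Minimise 0.58x1 + 0.69x2 + 1.31x3 with:
  12x1 + 45x2 + 306x3 ≥ 280   (calcium)
  9x1 + 6x2 + 10x3 ≥ 18   (protein)
  x3 ≤ 4.6
  x1, x2, x3 ≥ 0.
The minimum-cost mix takes nothing from whole-barley bread — only pasta, yogurt. There the calcium and protein constraints are tight.
So pasta = 1.028 servings, yogurt = 0.8747 servings.
Objective = 0.58·1.028 + 1.31·0.8747 = 1.7421.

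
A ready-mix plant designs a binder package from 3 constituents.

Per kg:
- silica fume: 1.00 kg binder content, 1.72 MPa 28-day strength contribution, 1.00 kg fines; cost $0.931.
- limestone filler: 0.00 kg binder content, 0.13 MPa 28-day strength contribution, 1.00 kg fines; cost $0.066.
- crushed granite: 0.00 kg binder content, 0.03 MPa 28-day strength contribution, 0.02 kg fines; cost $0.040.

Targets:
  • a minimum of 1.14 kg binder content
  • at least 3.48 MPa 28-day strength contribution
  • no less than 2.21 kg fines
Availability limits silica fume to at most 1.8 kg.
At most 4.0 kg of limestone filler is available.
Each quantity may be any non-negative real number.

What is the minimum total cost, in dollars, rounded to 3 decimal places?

This is a linear program. Let x1 = kg of silica fume, x2 = kg of limestone filler, x3 = kg of crushed granite.
Minimize 0.931x1 + 0.066x2 + 0.04x3 s.t.:
  1x1 ≥ 1.14   (binder content)
  1.72x1 + 0.13x2 + 0.03x3 ≥ 3.48   (28-day strength contribution)
  1x1 + 1x2 + 0.02x3 ≥ 2.21   (fines)
  x1 ≤ 1.8
  x2 ≤ 4
  x1, x2, x3 ≥ 0.
The minimum-cost mix takes nothing from crushed granite — only silica fume, limestone filler. There the 28-day strength contribution and the limestone filler cap constraints are tight.
So silica fume = 1.721 kg, limestone filler = 4 kg.
Hence cost = 0.931·1.721 + 0.066·4 = $1.86625.

$1.866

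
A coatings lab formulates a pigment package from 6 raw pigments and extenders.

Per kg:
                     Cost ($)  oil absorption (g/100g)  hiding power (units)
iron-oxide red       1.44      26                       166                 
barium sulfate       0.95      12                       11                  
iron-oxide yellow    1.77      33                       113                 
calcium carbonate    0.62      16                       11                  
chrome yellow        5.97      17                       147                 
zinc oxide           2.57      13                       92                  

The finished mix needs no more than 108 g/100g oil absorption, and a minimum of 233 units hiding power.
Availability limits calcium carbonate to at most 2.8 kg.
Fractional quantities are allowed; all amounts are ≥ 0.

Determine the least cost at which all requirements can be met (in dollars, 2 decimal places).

$2.02

Treat it as an LP. Let x1 = kg of iron-oxide red, x2 = kg of barium sulfate, x3 = kg of iron-oxide yellow, x4 = kg of calcium carbonate, x5 = kg of chrome yellow, x6 = kg of zinc oxide.
Minimise 1.44x1 + 0.95x2 + 1.77x3 + 0.62x4 + 5.97x5 + 2.57x6 with:
  26x1 + 12x2 + 33x3 + 16x4 + 17x5 + 13x6 ≤ 108   (oil absorption)
  166x1 + 11x2 + 113x3 + 11x4 + 147x5 + 92x6 ≥ 233   (hiding power)
  x4 ≤ 2.8
  x1, x2, x3, x4, x5, x6 ≥ 0.
At the optimum only iron-oxide red is positive (barium sulfate, iron-oxide yellow, calcium carbonate, chrome yellow, zinc oxide = 0). The hiding power requirement is met with equality.
That vertex is x1 = 1.404.
Total cost: 1.44·1.404 = 2.0218.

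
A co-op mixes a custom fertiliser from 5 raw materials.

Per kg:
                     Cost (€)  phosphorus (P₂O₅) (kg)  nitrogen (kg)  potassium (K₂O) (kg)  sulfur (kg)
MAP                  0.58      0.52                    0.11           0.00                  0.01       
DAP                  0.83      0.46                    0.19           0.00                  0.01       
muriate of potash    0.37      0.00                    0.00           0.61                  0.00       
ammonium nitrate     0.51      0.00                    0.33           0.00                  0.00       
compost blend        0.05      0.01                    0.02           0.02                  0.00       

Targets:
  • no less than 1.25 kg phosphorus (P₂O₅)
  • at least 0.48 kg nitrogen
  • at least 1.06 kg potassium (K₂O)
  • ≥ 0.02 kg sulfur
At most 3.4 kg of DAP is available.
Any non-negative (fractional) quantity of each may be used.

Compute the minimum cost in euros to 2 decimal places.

Let x1 = kg of MAP, x2 = kg of DAP, x3 = kg of muriate of potash, x4 = kg of ammonium nitrate, x5 = kg of compost blend.
Minimise 0.58x1 + 0.83x2 + 0.37x3 + 0.51x4 + 0.05x5 with:
  0.52x1 + 0.46x2 + 0.01x5 ≥ 1.25   (phosphorus (P₂O₅))
  0.11x1 + 0.19x2 + 0.33x4 + 0.02x5 ≥ 0.48   (nitrogen)
  0.61x3 + 0.02x5 ≥ 1.06   (potassium (K₂O))
  0.01x1 + 0.01x2 ≥ 0.02   (sulfur)
  x2 ≤ 3.4
  x1, x2, x3, x4, x5 ≥ 0.
The minimum-cost mix takes nothing from DAP, ammonium nitrate — only MAP, muriate of potash, compost blend. The phosphorus (P₂O₅), nitrogen, potassium (K₂O) requirements are met with equality.
So MAP = 2.172 kg, muriate of potash = 1.342 kg, compost blend = 12.05 kg.
Objective = 0.58·2.172 + 0.37·1.342 + 0.05·12.05 = 2.3588.

€2.36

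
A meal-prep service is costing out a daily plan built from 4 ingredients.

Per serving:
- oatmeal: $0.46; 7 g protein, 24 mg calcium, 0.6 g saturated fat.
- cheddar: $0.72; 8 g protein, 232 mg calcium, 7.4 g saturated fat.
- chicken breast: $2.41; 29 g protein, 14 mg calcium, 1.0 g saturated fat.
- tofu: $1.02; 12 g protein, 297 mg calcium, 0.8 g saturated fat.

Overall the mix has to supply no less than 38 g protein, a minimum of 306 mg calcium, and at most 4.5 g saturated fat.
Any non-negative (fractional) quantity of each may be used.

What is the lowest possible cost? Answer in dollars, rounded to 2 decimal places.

Let x1 = servings of oatmeal, x2 = servings of cheddar, x3 = servings of chicken breast, x4 = servings of tofu.
Minimise 0.46x1 + 0.72x2 + 2.41x3 + 1.02x4 subject to:
  7x1 + 8x2 + 29x3 + 12x4 ≥ 38   (protein)
  24x1 + 232x2 + 14x3 + 297x4 ≥ 306   (calcium)
  0.6x1 + 7.4x2 + 1x3 + 0.8x4 ≤ 4.5   (saturated fat)
  x1, x2, x3, x4 ≥ 0.
The minimum-cost mix takes nothing from cheddar, chicken breast — only oatmeal, tofu. Binding constraints: protein and calcium.
So oatmeal = 4.251 servings, tofu = 0.6868 servings.
Hence cost = 0.46·4.251 + 1.02·0.6868 = $2.6560.

$2.66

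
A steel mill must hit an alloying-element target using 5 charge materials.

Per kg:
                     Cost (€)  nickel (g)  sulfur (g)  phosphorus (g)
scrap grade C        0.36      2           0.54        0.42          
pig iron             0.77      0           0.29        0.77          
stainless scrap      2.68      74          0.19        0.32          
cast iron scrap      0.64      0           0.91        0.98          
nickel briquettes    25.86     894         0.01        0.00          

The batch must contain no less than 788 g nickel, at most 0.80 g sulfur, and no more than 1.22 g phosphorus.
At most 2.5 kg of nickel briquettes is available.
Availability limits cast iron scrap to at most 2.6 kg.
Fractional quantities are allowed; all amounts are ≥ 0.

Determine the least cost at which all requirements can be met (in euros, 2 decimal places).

€22.79

Let x1 = kg of scrap grade C, x2 = kg of pig iron, x3 = kg of stainless scrap, x4 = kg of cast iron scrap, x5 = kg of nickel briquettes.
Minimize 0.36x1 + 0.77x2 + 2.68x3 + 0.64x4 + 25.86x5 with:
  2x1 + 74x3 + 894x5 ≥ 788   (nickel)
  0.54x1 + 0.29x2 + 0.19x3 + 0.91x4 + 0.01x5 ≤ 0.8   (sulfur)
  0.42x1 + 0.77x2 + 0.32x3 + 0.98x4 ≤ 1.22   (phosphorus)
  x5 ≤ 2.5
  x4 ≤ 2.6
  x1, x2, x3, x4, x5 ≥ 0.
At the optimum only nickel briquettes is positive (scrap grade C, pig iron, stainless scrap, cast iron scrap = 0). Binding constraint: nickel.
Solving gives x5 = 0.8814.
Objective = 25.86·0.8814 = 22.7930.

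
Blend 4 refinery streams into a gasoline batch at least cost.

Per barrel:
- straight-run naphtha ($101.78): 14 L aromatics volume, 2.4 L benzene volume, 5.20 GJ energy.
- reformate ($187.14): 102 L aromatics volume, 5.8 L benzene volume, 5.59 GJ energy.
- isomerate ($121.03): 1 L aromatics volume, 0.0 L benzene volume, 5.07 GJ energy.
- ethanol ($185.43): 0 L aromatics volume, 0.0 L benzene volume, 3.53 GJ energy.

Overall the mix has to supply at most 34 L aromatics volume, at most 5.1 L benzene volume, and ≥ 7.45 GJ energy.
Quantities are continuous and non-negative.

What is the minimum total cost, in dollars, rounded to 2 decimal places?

$145.82

This is a linear program. Let x1 = barrels of straight-run naphtha, x2 = barrels of reformate, x3 = barrels of isomerate, x4 = barrels of ethanol.
min 101.78x1 + 187.14x2 + 121.03x3 + 185.43x4 s.t.:
  14x1 + 102x2 + 1x3 ≤ 34   (aromatics volume)
  2.4x1 + 5.8x2 ≤ 5.1   (benzene volume)
  5.2x1 + 5.59x2 + 5.07x3 + 3.53x4 ≥ 7.45   (energy)
  x1, x2, x3, x4 ≥ 0.
At the optimum only straight-run naphtha is positive (reformate, isomerate, ethanol = 0). There the energy constraint is tight.
Solving gives x1 = 1.4327.
Total cost: 101.78·1.4327 = 145.8202.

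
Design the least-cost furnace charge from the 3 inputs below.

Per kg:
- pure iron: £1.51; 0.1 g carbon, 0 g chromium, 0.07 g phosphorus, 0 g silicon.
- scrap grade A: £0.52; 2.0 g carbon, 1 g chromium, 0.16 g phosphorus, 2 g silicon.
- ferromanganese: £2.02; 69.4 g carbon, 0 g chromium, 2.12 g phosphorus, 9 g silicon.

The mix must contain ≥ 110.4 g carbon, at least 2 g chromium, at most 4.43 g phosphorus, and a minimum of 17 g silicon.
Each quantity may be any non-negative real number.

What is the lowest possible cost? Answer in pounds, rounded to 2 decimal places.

£4.14

Treat it as an LP. Let x1 = kg of pure iron, x2 = kg of scrap grade A, x3 = kg of ferromanganese.
min 1.51x1 + 0.52x2 + 2.02x3 with:
  0.1x1 + 2x2 + 69.4x3 ≥ 110.4   (carbon)
  1x2 ≥ 2   (chromium)
  0.07x1 + 0.16x2 + 2.12x3 ≤ 4.43   (phosphorus)
  2x2 + 9x3 ≥ 17   (silicon)
  x1, x2, x3 ≥ 0.
The cheapest feasible vertex uses only scrap grade A, ferromanganese; pure iron is not used. Binding constraints: carbon and chromium.
Solving gives x2 = 2, x3 = 1.533.
Cost = 0.52·2 + 2.02·1.533 = 4.1367.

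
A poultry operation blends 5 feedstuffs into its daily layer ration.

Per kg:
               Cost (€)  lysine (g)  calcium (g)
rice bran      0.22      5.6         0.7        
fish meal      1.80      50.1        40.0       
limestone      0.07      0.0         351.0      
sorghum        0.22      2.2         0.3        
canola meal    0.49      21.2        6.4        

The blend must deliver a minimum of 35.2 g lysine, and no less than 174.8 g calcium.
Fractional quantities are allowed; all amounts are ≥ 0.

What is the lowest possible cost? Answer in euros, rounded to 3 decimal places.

€0.846

Treat it as an LP. Let x1 = kg of rice bran, x2 = kg of fish meal, x3 = kg of limestone, x4 = kg of sorghum, x5 = kg of canola meal.
Minimize 0.22x1 + 1.8x2 + 0.07x3 + 0.22x4 + 0.49x5 s.t.:
  5.6x1 + 50.1x2 + 2.2x4 + 21.2x5 ≥ 35.2   (lysine)
  0.7x1 + 40x2 + 351x3 + 0.3x4 + 6.4x5 ≥ 174.8   (calcium)
  x1, x2, x3, x4, x5 ≥ 0.
At the optimum only limestone, canola meal are positive (rice bran, fish meal, sorghum = 0). Binding constraints: lysine and calcium.
Optimal quantities: limestone = 0.4677 kg, canola meal = 1.66 kg.
Total cost: 0.07·0.4677 + 0.49·1.66 = 0.84614.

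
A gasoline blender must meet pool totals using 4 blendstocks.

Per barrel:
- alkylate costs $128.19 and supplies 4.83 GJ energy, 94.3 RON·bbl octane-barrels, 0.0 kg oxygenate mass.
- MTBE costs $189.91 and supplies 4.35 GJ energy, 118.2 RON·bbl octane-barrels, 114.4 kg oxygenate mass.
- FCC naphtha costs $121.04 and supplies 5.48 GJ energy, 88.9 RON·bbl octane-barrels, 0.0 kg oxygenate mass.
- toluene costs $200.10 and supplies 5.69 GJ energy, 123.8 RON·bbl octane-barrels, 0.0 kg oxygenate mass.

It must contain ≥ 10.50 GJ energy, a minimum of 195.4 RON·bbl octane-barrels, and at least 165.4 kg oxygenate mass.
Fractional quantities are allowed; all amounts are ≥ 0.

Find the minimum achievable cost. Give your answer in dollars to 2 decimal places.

Treat it as an LP. Let x1 = barrels of alkylate, x2 = barrels of MTBE, x3 = barrels of FCC naphtha, x4 = barrels of toluene.
Minimise 128.19x1 + 189.91x2 + 121.04x3 + 200.1x4 subject to:
  4.83x1 + 4.35x2 + 5.48x3 + 5.69x4 ≥ 10.5   (energy)
  94.3x1 + 118.2x2 + 88.9x3 + 123.8x4 ≥ 195.4   (octane-barrels)
  114.4x2 ≥ 165.4   (oxygenate mass)
  x1, x2, x3, x4 ≥ 0.
The optimal basis is {MTBE, FCC naphtha}; alkylate, toluene drop out. Binding constraints: energy and oxygenate mass.
So MTBE = 1.4458 barrels, FCC naphtha = 0.76839 barrels.
Total cost: 189.91·1.4458 + 121.04·0.76839 = 367.5778.

$367.58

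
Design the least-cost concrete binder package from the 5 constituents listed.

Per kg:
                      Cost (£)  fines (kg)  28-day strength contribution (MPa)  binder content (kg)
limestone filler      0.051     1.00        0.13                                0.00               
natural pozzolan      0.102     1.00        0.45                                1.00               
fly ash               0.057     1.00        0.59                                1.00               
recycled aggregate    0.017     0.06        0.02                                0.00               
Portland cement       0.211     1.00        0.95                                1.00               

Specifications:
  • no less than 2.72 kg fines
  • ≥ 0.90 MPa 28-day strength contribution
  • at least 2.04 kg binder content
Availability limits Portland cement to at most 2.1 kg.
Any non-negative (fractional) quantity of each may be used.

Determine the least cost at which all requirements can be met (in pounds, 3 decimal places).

This is a linear program. Let x1 = kg of limestone filler, x2 = kg of natural pozzolan, x3 = kg of fly ash, x4 = kg of recycled aggregate, x5 = kg of Portland cement.
Minimize 0.051x1 + 0.102x2 + 0.057x3 + 0.017x4 + 0.211x5 subject to:
  1x1 + 1x2 + 1x3 + 0.06x4 + 1x5 ≥ 2.72   (fines)
  0.13x1 + 0.45x2 + 0.59x3 + 0.02x4 + 0.95x5 ≥ 0.9   (28-day strength contribution)
  1x2 + 1x3 + 1x5 ≥ 2.04   (binder content)
  x5 ≤ 2.1
  x1, x2, x3, x4, x5 ≥ 0.
The minimum-cost mix takes nothing from natural pozzolan, recycled aggregate, Portland cement — only limestone filler, fly ash. There the fines and binder content constraints are tight.
Solving gives x1 = 0.68, x3 = 2.04.
Total cost: 0.051·0.68 + 0.057·2.04 = 0.15096.

£0.151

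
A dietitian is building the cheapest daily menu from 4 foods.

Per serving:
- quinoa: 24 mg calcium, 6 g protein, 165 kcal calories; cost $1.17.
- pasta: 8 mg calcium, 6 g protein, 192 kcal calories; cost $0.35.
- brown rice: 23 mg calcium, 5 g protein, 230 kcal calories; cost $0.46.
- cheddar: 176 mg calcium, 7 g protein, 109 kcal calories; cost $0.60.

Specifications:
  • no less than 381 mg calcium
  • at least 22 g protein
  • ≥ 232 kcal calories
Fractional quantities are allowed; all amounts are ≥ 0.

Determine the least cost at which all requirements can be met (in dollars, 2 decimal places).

$1.69

Treat it as an LP. Let x1 = servings of quinoa, x2 = servings of pasta, x3 = servings of brown rice, x4 = servings of cheddar.
Minimise 1.17x1 + 0.35x2 + 0.46x3 + 0.6x4 subject to:
  24x1 + 8x2 + 23x3 + 176x4 ≥ 381   (calcium)
  6x1 + 6x2 + 5x3 + 7x4 ≥ 22   (protein)
  165x1 + 192x2 + 230x3 + 109x4 ≥ 232   (calories)
  x1, x2, x3, x4 ≥ 0.
At the optimum only pasta, cheddar are positive (quinoa, brown rice = 0). There the calcium and protein constraints are tight.
That vertex is x2 = 1.205, x4 = 2.11.
Objective = 0.35·1.205 + 0.6·2.11 = 1.6878.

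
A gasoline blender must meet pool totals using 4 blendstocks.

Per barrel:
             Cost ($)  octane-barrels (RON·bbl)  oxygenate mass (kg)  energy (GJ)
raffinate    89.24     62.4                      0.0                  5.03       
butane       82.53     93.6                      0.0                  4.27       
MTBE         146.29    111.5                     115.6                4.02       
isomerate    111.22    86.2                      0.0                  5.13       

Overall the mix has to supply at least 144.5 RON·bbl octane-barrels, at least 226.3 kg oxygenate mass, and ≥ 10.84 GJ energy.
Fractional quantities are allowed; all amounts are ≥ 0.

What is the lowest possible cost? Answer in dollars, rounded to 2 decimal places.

$339.08

Treat it as an LP. Let x1 = barrels of raffinate, x2 = barrels of butane, x3 = barrels of MTBE, x4 = barrels of isomerate.
Minimise 89.24x1 + 82.53x2 + 146.29x3 + 111.22x4 subject to:
  62.4x1 + 93.6x2 + 111.5x3 + 86.2x4 ≥ 144.5   (octane-barrels)
  115.6x3 ≥ 226.3   (oxygenate mass)
  5.03x1 + 4.27x2 + 4.02x3 + 5.13x4 ≥ 10.84   (energy)
  x1, x2, x3, x4 ≥ 0.
The cheapest feasible vertex uses only raffinate, MTBE; butane, isomerate are not used. There the oxygenate mass and energy constraints are tight.
So raffinate = 0.59054 barrels, MTBE = 1.9576 barrels.
Total cost: 89.24·0.59054 + 146.29·1.9576 = 339.0771.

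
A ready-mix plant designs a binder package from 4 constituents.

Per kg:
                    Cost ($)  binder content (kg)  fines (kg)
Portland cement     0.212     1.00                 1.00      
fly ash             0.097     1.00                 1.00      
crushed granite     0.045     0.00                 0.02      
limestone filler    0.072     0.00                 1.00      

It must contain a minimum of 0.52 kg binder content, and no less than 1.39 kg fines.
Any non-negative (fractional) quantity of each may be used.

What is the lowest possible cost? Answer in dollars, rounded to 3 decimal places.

Let x1 = kg of Portland cement, x2 = kg of fly ash, x3 = kg of crushed granite, x4 = kg of limestone filler.
Minimise 0.212x1 + 0.097x2 + 0.045x3 + 0.072x4 with:
  1x1 + 1x2 ≥ 0.52   (binder content)
  1x1 + 1x2 + 0.02x3 + 1x4 ≥ 1.39   (fines)
  x1, x2, x3, x4 ≥ 0.
The minimum-cost mix takes nothing from Portland cement, crushed granite — only fly ash, limestone filler. The binder content and fines requirements are met with equality.
So fly ash = 0.52 kg, limestone filler = 0.87 kg.
Objective = 0.097·0.52 + 0.072·0.87 = 0.11308.

$0.113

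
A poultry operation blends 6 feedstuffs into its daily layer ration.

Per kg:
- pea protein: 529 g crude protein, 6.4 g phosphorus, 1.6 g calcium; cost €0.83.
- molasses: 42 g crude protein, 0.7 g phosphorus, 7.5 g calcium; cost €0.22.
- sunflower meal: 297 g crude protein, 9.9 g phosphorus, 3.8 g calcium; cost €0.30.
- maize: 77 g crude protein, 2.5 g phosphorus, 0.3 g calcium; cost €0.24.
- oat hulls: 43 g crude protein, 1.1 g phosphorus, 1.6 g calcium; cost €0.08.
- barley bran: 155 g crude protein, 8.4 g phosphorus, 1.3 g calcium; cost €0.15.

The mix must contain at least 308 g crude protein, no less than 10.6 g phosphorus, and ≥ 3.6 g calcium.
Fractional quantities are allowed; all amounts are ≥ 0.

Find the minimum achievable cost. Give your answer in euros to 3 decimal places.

Set it up as a linear program. Let x1 = kg of pea protein, x2 = kg of molasses, x3 = kg of sunflower meal, x4 = kg of maize, x5 = kg of oat hulls, x6 = kg of barley bran.
Minimise 0.83x1 + 0.22x2 + 0.3x3 + 0.24x4 + 0.08x5 + 0.15x6 with:
  529x1 + 42x2 + 297x3 + 77x4 + 43x5 + 155x6 ≥ 308   (crude protein)
  6.4x1 + 0.7x2 + 9.9x3 + 2.5x4 + 1.1x5 + 8.4x6 ≥ 10.6   (phosphorus)
  1.6x1 + 7.5x2 + 3.8x3 + 0.3x4 + 1.6x5 + 1.3x6 ≥ 3.6   (calcium)
  x1, x2, x3, x4, x5, x6 ≥ 0.
The optimal basis is {sunflower meal, barley bran}; pea protein, molasses, maize, oat hulls drop out. Binding constraints: crude protein and calcium.
That vertex is x3 = 0.7767, x6 = 0.4988.
Cost = 0.3·0.7767 + 0.15·0.4988 = 0.30783.

€0.308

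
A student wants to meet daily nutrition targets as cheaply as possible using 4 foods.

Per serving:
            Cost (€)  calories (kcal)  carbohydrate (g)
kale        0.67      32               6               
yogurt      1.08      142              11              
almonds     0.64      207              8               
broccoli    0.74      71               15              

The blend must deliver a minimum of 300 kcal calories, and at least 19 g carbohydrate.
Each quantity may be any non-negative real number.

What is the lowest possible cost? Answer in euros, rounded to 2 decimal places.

Let x1 = servings of kale, x2 = servings of yogurt, x3 = servings of almonds, x4 = servings of broccoli.
min 0.67x1 + 1.08x2 + 0.64x3 + 0.74x4 subject to:
  32x1 + 142x2 + 207x3 + 71x4 ≥ 300   (calories)
  6x1 + 11x2 + 8x3 + 15x4 ≥ 19   (carbohydrate)
  x1, x2, x3, x4 ≥ 0.
The optimal basis is {almonds, broccoli}; kale, yogurt drop out. The calories and carbohydrate requirements are met with equality.
So almonds = 1.242 servings, broccoli = 0.6043 servings.
Hence cost = 0.64·1.242 + 0.74·0.6043 = €1.2421.

€1.24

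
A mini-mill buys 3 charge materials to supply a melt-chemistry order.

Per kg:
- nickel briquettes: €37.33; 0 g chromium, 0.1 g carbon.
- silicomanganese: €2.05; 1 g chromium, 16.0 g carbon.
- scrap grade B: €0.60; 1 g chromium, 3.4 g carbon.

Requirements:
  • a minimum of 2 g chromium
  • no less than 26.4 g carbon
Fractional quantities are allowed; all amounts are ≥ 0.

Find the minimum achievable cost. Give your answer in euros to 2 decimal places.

Set it up as a linear program. Let x1 = kg of nickel briquettes, x2 = kg of silicomanganese, x3 = kg of scrap grade B.
Minimise 37.33x1 + 2.05x2 + 0.6x3 with:
  1x2 + 1x3 ≥ 2   (chromium)
  0.1x1 + 16x2 + 3.4x3 ≥ 26.4   (carbon)
  x1, x2, x3 ≥ 0.
The cheapest feasible vertex uses only silicomanganese, scrap grade B; nickel briquettes is not used. Binding constraints: chromium and carbon.
Optimal quantities: silicomanganese = 1.556 kg, scrap grade B = 0.4444 kg.
Total cost: 2.05·1.556 + 0.6·0.4444 = 3.4564.

€3.46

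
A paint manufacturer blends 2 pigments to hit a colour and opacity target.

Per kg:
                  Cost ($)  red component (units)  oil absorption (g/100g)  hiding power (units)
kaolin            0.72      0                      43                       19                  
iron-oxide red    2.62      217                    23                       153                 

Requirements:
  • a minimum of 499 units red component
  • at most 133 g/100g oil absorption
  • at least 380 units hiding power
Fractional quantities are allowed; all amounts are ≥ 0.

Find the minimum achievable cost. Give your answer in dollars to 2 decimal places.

Let x1 = kg of kaolin, x2 = kg of iron-oxide red.
min 0.72x1 + 2.62x2 subject to:
  217x2 ≥ 499   (red component)
  43x1 + 23x2 ≤ 133   (oil absorption)
  19x1 + 153x2 ≥ 380   (hiding power)
  x1, x2 ≥ 0.
The minimum-cost mix takes nothing from kaolin — only iron-oxide red. The hiding power requirement is met with equality.
That vertex is x2 = 2.484.
Objective = 2.62·2.484 = 6.5081.

$6.51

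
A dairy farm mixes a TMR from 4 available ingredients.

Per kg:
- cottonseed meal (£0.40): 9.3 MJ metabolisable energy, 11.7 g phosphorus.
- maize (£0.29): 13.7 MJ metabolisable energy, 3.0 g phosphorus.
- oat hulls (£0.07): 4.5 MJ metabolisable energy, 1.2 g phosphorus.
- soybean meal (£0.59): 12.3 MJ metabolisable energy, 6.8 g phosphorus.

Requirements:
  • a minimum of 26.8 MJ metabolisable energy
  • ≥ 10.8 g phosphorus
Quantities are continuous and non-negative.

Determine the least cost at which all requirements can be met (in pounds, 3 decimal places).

£0.518

Let x1 = kg of cottonseed meal, x2 = kg of maize, x3 = kg of oat hulls, x4 = kg of soybean meal.
Minimize 0.4x1 + 0.29x2 + 0.07x3 + 0.59x4 s.t.:
  9.3x1 + 13.7x2 + 4.5x3 + 12.3x4 ≥ 26.8   (metabolisable energy)
  11.7x1 + 3x2 + 1.2x3 + 6.8x4 ≥ 10.8   (phosphorus)
  x1, x2, x3, x4 ≥ 0.
At the optimum only cottonseed meal, oat hulls are positive (maize, soybean meal = 0). There the metabolisable energy and phosphorus constraints are tight.
Optimal quantities: cottonseed meal = 0.3962 kg, oat hulls = 5.137 kg.
Objective = 0.4·0.3962 + 0.07·5.137 = 0.51807.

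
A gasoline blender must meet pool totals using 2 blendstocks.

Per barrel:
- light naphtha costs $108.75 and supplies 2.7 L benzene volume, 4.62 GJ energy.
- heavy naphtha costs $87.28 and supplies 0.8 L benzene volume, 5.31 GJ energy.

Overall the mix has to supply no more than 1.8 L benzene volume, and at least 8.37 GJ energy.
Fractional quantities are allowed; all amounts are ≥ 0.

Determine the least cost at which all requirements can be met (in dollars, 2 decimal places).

This is a linear program. Let x1 = barrels of light naphtha, x2 = barrels of heavy naphtha.
Minimise 108.75x1 + 87.28x2 s.t.:
  2.7x1 + 0.8x2 ≤ 1.8   (benzene volume)
  4.62x1 + 5.31x2 ≥ 8.37   (energy)
  x1, x2 ≥ 0.
At the optimum only heavy naphtha is positive (light naphtha = 0). The energy requirement is met with equality.
That vertex is x2 = 1.5763.
Hence cost = 87.28·1.5763 = $137.5795.

$137.58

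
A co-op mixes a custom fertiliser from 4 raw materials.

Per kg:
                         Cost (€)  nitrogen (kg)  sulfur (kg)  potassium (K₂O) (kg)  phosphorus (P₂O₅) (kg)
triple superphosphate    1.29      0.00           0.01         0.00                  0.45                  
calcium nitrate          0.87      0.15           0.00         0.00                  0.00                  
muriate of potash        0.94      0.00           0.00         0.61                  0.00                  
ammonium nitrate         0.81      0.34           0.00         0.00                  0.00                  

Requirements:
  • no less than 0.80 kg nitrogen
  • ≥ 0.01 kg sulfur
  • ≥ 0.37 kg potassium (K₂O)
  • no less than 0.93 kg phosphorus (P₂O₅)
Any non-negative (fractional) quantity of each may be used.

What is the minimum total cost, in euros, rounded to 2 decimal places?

€5.14

This is a linear program. Let x1 = kg of triple superphosphate, x2 = kg of calcium nitrate, x3 = kg of muriate of potash, x4 = kg of ammonium nitrate.
Minimize 1.29x1 + 0.87x2 + 0.94x3 + 0.81x4 s.t.:
  0.15x2 + 0.34x4 ≥ 0.8   (nitrogen)
  0.01x1 ≥ 0.01   (sulfur)
  0.61x3 ≥ 0.37   (potassium (K₂O))
  0.45x1 ≥ 0.93   (phosphorus (P₂O₅))
  x1, x2, x3, x4 ≥ 0.
The optimal basis is {triple superphosphate, muriate of potash, ammonium nitrate}; calcium nitrate drops out. The nitrogen, potassium (K₂O), phosphorus (P₂O₅) requirements are met with equality.
Solving gives x1 = 2.067, x3 = 0.6066, x4 = 2.353.
Hence cost = 1.29·2.067 + 0.94·0.6066 + 0.81·2.353 = €5.1426.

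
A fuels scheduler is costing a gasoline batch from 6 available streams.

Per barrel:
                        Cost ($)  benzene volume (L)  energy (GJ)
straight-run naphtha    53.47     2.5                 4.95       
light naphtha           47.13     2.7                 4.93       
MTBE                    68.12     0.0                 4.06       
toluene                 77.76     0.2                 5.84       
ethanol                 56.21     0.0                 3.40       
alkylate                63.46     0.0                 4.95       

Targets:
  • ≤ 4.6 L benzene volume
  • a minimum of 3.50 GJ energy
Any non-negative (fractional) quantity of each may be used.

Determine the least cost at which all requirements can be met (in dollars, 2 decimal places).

This is a linear program. Let x1 = barrels of straight-run naphtha, x2 = barrels of light naphtha, x3 = barrels of MTBE, x4 = barrels of toluene, x5 = barrels of ethanol, x6 = barrels of alkylate.
Minimize 53.47x1 + 47.13x2 + 68.12x3 + 77.76x4 + 56.21x5 + 63.46x6 s.t.:
  2.5x1 + 2.7x2 + 0.2x4 ≤ 4.6   (benzene volume)
  4.95x1 + 4.93x2 + 4.06x3 + 5.84x4 + 3.4x5 + 4.95x6 ≥ 3.5   (energy)
  x1, x2, x3, x4, x5, x6 ≥ 0.
The minimum-cost mix takes nothing from straight-run naphtha, MTBE, toluene, ethanol, alkylate — only light naphtha. There the energy constraint is tight.
Optimal quantities: light naphtha = 0.7099 barrels.
Objective = 47.13·0.7099 = 33.4576.

$33.46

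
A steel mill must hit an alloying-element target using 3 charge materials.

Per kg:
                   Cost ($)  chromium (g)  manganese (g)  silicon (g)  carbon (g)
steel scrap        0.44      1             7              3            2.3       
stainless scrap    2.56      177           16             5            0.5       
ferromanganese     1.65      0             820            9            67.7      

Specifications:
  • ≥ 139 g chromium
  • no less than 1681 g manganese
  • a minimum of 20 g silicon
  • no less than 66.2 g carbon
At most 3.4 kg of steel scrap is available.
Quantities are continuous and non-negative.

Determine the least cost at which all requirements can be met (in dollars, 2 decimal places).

$5.37

Set it up as a linear program. Let x1 = kg of steel scrap, x2 = kg of stainless scrap, x3 = kg of ferromanganese.
Minimise 0.44x1 + 2.56x2 + 1.65x3 subject to:
  1x1 + 177x2 ≥ 139   (chromium)
  7x1 + 16x2 + 820x3 ≥ 1681   (manganese)
  3x1 + 5x2 + 9x3 ≥ 20   (silicon)
  2.3x1 + 0.5x2 + 67.7x3 ≥ 66.2   (carbon)
  x1 ≤ 3.4
  x1, x2, x3 ≥ 0.
The cheapest feasible vertex uses only stainless scrap, ferromanganese; steel scrap is not used. Binding constraints: chromium and manganese.
Solving gives x2 = 0.7853, x3 = 2.035.
Hence cost = 2.56·0.7853 + 1.65·2.035 = $5.3681.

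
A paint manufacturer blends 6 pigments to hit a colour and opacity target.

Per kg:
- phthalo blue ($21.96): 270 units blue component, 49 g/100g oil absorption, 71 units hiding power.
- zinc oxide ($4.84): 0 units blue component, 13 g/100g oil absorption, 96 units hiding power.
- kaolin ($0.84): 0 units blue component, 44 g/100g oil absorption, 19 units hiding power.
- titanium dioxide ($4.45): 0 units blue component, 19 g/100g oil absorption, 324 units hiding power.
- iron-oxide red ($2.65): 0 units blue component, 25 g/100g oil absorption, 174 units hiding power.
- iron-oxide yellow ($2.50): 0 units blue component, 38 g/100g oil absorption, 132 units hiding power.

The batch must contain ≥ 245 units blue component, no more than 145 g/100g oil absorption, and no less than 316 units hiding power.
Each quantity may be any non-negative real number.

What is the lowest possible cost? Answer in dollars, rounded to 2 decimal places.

$23.38

Treat it as an LP. Let x1 = kg of phthalo blue, x2 = kg of zinc oxide, x3 = kg of kaolin, x4 = kg of titanium dioxide, x5 = kg of iron-oxide red, x6 = kg of iron-oxide yellow.
min 21.96x1 + 4.84x2 + 0.84x3 + 4.45x4 + 2.65x5 + 2.5x6 with:
  270x1 ≥ 245   (blue component)
  49x1 + 13x2 + 44x3 + 19x4 + 25x5 + 38x6 ≤ 145   (oil absorption)
  71x1 + 96x2 + 19x3 + 324x4 + 174x5 + 132x6 ≥ 316   (hiding power)
  x1, x2, x3, x4, x5, x6 ≥ 0.
The optimal basis is {phthalo blue, titanium dioxide}; zinc oxide, kaolin, iron-oxide red, iron-oxide yellow drop out. The blue component and hiding power requirements are met with equality.
So phthalo blue = 0.9074 kg, titanium dioxide = 0.7765 kg.
Cost = 21.96·0.9074 + 4.45·0.7765 = 23.3819.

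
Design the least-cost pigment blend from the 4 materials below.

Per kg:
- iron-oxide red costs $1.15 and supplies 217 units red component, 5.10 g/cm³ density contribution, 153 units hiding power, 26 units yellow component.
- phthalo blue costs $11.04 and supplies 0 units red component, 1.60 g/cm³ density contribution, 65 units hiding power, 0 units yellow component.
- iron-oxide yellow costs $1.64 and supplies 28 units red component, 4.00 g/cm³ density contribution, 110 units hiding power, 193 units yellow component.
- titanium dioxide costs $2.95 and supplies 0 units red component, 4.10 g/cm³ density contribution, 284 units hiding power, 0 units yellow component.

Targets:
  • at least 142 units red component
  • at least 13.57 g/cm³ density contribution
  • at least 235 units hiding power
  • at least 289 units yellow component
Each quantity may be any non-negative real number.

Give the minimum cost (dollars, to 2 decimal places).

$4.00

This is a linear program. Let x1 = kg of iron-oxide red, x2 = kg of phthalo blue, x3 = kg of iron-oxide yellow, x4 = kg of titanium dioxide.
Minimise 1.15x1 + 11.04x2 + 1.64x3 + 2.95x4 s.t.:
  217x1 + 28x3 ≥ 142   (red component)
  5.1x1 + 1.6x2 + 4x3 + 4.1x4 ≥ 13.57   (density contribution)
  153x1 + 65x2 + 110x3 + 284x4 ≥ 235   (hiding power)
  26x1 + 193x3 ≥ 289   (yellow component)
  x1, x2, x3, x4 ≥ 0.
At the optimum only iron-oxide red, iron-oxide yellow are positive (phthalo blue, titanium dioxide = 0). Binding constraints: density contribution and yellow component.
Solving gives x1 = 1.662, x3 = 1.274.
Cost = 1.15·1.662 + 1.64·1.274 = 4.0007.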